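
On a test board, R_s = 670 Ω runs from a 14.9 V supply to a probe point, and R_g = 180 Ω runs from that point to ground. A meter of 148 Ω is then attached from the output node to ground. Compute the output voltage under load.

The load sits in parallel with R_g: R_g‖R_L = (180 × 148) / (180 + 148) = 81.22 Ω.
V_out = 14.9 × 81.22 / (670 + 81.22) = 14.9 × 81.22/751.2 = 1.61 V.

V_out ≈ 1.61 V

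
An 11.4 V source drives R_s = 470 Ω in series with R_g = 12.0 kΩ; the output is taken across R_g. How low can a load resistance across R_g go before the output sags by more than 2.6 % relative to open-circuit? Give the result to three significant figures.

Output resistance R_th = R_s‖R_g = (470 × 12000)/12470 = 452.3 Ω.
The fractional drop is R_th/(R_th + R_L); requiring this ≤ 0.0260 gives R_L ≥ R_th(1/0.0260 − 1) = 452.3 × 37.46 = 16.9 kΩ.

R_L(min) ≈ 16.9 kΩ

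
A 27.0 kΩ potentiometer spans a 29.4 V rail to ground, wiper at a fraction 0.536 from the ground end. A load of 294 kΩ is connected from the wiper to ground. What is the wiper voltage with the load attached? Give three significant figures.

The wiper splits the pot into (1−α)R = 12.53 kΩ above and αR = 14.47 kΩ below.
Lower section ‖ load = 13.79 kΩ.
V_wiper = 29.4 × 13.79/(12.53 + 13.79) = 15.4 V.

V ≈ 15.4 V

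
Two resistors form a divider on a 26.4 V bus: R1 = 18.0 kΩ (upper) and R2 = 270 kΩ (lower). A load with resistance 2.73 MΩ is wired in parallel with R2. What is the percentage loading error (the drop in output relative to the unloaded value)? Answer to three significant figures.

0.614 %

The divider's output (Thévenin) resistance is R1‖R2 = 16.88 kΩ.
Fractional drop under load = R_th/(R_th + R_L) = 16.88 / (16.88 + 2730) = 0.006143.
So the output falls by 0.614 %.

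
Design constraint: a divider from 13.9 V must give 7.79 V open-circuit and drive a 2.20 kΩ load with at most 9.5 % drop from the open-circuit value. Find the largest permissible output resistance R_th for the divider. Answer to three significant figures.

Loading drop = R_th/(R_th + R_L) ≤ 0.0950, so R_th ≤ R_L · ε/(1−ε) = 2.20 kΩ × 0.0950/0.9050 = 231 Ω.
(Any R1, R2 with R2/(R1+R2) = 0.560 and R1‖R2 ≤ 231 Ω will meet the spec.)

R_th ≤ 231 Ω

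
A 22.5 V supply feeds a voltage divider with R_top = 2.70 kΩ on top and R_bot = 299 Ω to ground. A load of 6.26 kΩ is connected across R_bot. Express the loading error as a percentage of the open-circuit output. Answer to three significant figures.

4.12 %

The divider's output (Thévenin) resistance is R_top‖R_bot = 269.2 Ω.
Fractional drop under load = R_th/(R_th + R_L) = 269.2 / (269.2 + 6260) = 0.04123.
So the output falls by 4.12 %.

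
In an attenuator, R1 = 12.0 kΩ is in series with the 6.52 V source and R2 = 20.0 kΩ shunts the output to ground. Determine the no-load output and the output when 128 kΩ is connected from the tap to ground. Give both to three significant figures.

Open-circuit: V = 6.52 × 20.0/(12.0 + 20.0) = 4.07 V.
With the load, R2 becomes R2‖R_L = 17.30 kΩ, so V = 6.52 × 17.30/29.30 = 3.85 V.

Unloaded: 4.07 V; loaded: 3.85 V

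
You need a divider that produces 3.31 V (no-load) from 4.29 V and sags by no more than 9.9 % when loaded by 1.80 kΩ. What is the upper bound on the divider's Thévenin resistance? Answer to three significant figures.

Loading drop = R_th/(R_th + R_L) ≤ 0.0990, so R_th ≤ R_L · ε/(1−ε) = 1.80 kΩ × 0.0990/0.9010 = 198 Ω.
(Any R1, R2 with R2/(R1+R2) = 0.772 and R1‖R2 ≤ 198 Ω will meet the spec.)

R_th ≤ 198 Ω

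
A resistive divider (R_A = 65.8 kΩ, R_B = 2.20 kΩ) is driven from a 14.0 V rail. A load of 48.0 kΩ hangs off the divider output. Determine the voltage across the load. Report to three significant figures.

The load sits in parallel with R_B: R_B‖R_L = (2.20 × 48.0) / (2.20 + 48.0) = 2.104 kΩ.
V_out = 14.0 × 2.104 / (65.8 + 2.104) = 14.0 × 2.104/67.90 = 0.434 V.
(Unloaded it would have been 0.453 V.)

V_out ≈ 0.434 V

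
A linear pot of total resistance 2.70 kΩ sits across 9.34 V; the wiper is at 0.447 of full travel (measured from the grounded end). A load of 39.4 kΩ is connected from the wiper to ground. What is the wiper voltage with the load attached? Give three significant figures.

The wiper splits the pot into (1−α)R = 1.493 kΩ above and αR = 1.207 kΩ below.
Lower section ‖ load = 1.171 kΩ.
V_wiper = 9.34 × 1.171/(1.493 + 1.171) = 4.11 V.

V ≈ 4.11 V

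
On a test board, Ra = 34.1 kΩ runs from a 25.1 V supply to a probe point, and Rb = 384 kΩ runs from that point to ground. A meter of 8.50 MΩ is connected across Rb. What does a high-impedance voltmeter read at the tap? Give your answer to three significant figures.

The load sits in parallel with Rb: Rb‖R_L = (384 × 8500) / (384 + 8500) = 367.4 kΩ.
V_out = 25.1 × 367.4 / (34.1 + 367.4) = 25.1 × 367.4/401.5 = 23.0 V.
(Unloaded it would have been 23.1 V.)

V_out ≈ 23.0 V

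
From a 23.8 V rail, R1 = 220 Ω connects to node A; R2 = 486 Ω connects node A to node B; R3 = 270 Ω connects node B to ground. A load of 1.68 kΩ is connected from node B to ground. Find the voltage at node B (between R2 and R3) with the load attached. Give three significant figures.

V ≈ 5.90 V

At node B, R3 is in parallel with the load: R3‖R_L = 232.6 Ω.
Below node A the resistance is R2 + (R3‖R_L) = 718.6 Ω, so V_A = 23.8 × 718.6/938.6 = 18.22 V.
Then V_B = V_A × (R3‖R_L)/(R2 + R3‖R_L) = 18.22 × 232.6/718.6 = 5.90 V.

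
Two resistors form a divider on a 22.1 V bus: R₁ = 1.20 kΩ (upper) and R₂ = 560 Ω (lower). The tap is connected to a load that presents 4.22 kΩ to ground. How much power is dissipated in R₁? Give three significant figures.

Total resistance from the source is R₁ + (R₂‖R_L) = 1694 Ω, so I = 22.1/1694 Ω = 13.04 mA.
P = I²·R₁ = (13.04 mA)² × 1.20 kΩ = 204 mW.

P ≈ 204 mW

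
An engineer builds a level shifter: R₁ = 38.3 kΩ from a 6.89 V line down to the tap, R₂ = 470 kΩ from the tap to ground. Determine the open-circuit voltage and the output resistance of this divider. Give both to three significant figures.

V_th = 6.37 V, R_th = 35.4 kΩ

V_th is the open-circuit tap voltage: 6.89 × 470/(38.3 + 470) = 6.37 V.
With the supply zeroed, R₁ and R₂ appear in parallel from the tap: R_th = R₁‖R₂ = (38.3 × 470)/508.3 = 35.4 kΩ.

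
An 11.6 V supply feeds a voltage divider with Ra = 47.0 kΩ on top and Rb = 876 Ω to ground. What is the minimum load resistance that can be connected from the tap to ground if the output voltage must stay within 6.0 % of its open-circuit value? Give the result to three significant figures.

Output resistance R_th = Ra‖Rb = (47000 × 876)/47880 = 860.0 Ω.
The fractional drop is R_th/(R_th + R_L); requiring this ≤ 0.0600 gives R_L ≥ R_th(1/0.0600 − 1) = 860.0 × 15.67 = 13.5 kΩ.

R_L(min) ≈ 13.5 kΩ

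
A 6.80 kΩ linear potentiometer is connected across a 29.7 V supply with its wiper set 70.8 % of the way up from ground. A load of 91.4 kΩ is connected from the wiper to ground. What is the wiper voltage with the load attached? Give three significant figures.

The wiper splits the pot into (1−α)R = 1.986 kΩ above and αR = 4.814 kΩ below.
Lower section ‖ load = 4.573 kΩ.
V_wiper = 29.7 × 4.573/(1.986 + 4.573) = 20.7 V.

V ≈ 20.7 V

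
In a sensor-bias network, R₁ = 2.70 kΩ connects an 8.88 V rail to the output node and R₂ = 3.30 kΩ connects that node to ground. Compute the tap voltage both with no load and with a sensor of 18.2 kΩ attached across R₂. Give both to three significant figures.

Unloaded: 4.88 V; loaded: 4.52 V

Open-circuit: V = 8.88 × 3.30/(2.70 + 3.30) = 4.88 V.
With the load, R₂ becomes R₂‖R_L = 2.793 kΩ, so V = 8.88 × 2.793/5.493 = 4.52 V.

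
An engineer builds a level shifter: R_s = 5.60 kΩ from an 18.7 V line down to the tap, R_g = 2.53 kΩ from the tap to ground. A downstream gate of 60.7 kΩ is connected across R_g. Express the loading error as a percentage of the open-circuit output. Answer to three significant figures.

2.79 %

The divider's output (Thévenin) resistance is R_s‖R_g = 1.743 kΩ.
Fractional drop under load = R_th/(R_th + R_L) = 1.743 / (1.743 + 60.7) = 0.02791.
So the output falls by 2.79 %.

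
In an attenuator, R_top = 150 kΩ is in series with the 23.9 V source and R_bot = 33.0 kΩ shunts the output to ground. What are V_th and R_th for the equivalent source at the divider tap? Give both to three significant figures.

V_th is the open-circuit tap voltage: 23.9 × 33.0/(150 + 33.0) = 4.31 V.
With the supply zeroed, R_top and R_bot appear in parallel from the tap: R_th = R_top‖R_bot = (150 × 33.0)/183.0 = 27.0 kΩ.

V_th = 4.31 V, R_th = 27.0 kΩ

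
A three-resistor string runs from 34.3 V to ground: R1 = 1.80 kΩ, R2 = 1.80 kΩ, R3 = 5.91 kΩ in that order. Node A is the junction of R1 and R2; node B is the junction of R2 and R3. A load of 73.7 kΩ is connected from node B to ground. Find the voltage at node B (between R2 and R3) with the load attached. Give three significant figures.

V ≈ 20.7 V

At node B, R3 is in parallel with the load: R3‖R_L = 5.471 kΩ.
Below node A the resistance is R2 + (R3‖R_L) = 7.271 kΩ, so V_A = 34.3 × 7.271/9.071 = 27.49 V.
Then V_B = V_A × (R3‖R_L)/(R2 + R3‖R_L) = 27.49 × 5.471/7.271 = 20.7 V.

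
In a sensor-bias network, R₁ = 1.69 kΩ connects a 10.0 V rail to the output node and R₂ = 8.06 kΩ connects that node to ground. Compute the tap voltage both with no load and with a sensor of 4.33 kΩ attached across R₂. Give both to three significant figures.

Unloaded: 8.27 V; loaded: 6.25 V

Open-circuit: V = 10.0 × 8.06/(1.69 + 8.06) = 8.27 V.
With the load, R₂ becomes R₂‖R_L = 2.817 kΩ, so V = 10.0 × 2.817/4.507 = 6.25 V.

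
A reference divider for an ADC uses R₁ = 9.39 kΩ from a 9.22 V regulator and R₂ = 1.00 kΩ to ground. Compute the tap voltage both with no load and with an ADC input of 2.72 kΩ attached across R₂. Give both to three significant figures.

Unloaded: 0.887 V; loaded: 0.666 V

Open-circuit: V = 9.22 × 1.00/(9.39 + 1.00) = 0.887 V.
With the load, R₂ becomes R₂‖R_L = 0.7312 kΩ, so V = 9.22 × 0.7312/10.12 = 0.666 V.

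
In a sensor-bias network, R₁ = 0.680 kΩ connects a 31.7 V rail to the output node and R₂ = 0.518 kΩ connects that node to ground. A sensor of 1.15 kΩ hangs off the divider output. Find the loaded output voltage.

V_out ≈ 10.9 V

The load sits in parallel with R₂: R₂‖R_L = (518 × 1150) / (518 + 1150) = 357.1 Ω.
V_out = 31.7 × 357.1 / (680 + 357.1) = 31.7 × 357.1/1037 = 10.9 V.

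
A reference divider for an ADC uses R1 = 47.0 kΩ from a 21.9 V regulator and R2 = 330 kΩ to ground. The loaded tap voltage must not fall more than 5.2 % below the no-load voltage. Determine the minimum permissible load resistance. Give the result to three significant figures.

Output resistance R_th = R1‖R2 = (47.0 × 330)/377.0 = 41.14 kΩ.
The fractional drop is R_th/(R_th + R_L); requiring this ≤ 0.0520 gives R_L ≥ R_th(1/0.0520 − 1) = 41.14 × 18.23 = 750 kΩ.

R_L(min) ≈ 750 kΩ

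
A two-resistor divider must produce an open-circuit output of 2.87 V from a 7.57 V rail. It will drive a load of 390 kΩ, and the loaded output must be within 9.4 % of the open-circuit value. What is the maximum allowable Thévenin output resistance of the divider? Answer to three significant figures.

R_th ≤ 40.5 kΩ

Loading drop = R_th/(R_th + R_L) ≤ 0.0940, so R_th ≤ R_L · ε/(1−ε) = 390 kΩ × 0.0940/0.9060 = 40.5 kΩ.
(Any R1, R2 with R2/(R1+R2) = 0.379 and R1‖R2 ≤ 40.5 kΩ will meet the spec.)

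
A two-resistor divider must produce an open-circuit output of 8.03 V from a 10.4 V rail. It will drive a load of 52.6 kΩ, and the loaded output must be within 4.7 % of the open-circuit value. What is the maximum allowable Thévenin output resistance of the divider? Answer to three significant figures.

R_th ≤ 2.59 kΩ

Loading drop = R_th/(R_th + R_L) ≤ 0.0470, so R_th ≤ R_L · ε/(1−ε) = 52.6 kΩ × 0.0470/0.9530 = 2.59 kΩ.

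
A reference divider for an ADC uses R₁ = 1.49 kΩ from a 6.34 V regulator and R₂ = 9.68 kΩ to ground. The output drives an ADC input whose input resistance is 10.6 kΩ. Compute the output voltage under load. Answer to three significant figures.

The load sits in parallel with R₂: R₂‖R_L = (9.68 × 10.6) / (9.68 + 10.6) = 5.060 kΩ.
V_out = 6.34 × 5.060 / (1.49 + 5.060) = 6.34 × 5.060/6.550 = 4.90 V.

V_out ≈ 4.90 V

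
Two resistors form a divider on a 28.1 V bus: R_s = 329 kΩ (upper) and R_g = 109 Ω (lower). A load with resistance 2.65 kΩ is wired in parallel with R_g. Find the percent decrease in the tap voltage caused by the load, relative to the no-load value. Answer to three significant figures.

The divider's output (Thévenin) resistance is R_s‖R_g = 109.0 Ω.
Fractional drop under load = R_th/(R_th + R_L) = 109.0 / (109.0 + 2650) = 0.03949.
So the output falls by 3.95 %.

3.95 %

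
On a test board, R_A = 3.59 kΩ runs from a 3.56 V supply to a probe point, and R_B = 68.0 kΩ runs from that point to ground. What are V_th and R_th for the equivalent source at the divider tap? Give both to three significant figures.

V_th is the open-circuit tap voltage: 3.56 × 68.0/(3.59 + 68.0) = 3.38 V.
With the supply zeroed, R_A and R_B appear in parallel from the tap: R_th = R_A‖R_B = (3.59 × 68.0)/71.59 = 3.41 kΩ.

V_th = 3.38 V, R_th = 3.41 kΩ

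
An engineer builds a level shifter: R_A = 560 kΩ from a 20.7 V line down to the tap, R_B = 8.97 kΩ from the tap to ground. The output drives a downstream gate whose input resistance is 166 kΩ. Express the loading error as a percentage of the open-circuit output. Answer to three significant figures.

5.05 %

The divider's output (Thévenin) resistance is R_A‖R_B = 8.829 kΩ.
Fractional drop under load = R_th/(R_th + R_L) = 8.829 / (8.829 + 166) = 0.05050.
So the output falls by 5.05 %.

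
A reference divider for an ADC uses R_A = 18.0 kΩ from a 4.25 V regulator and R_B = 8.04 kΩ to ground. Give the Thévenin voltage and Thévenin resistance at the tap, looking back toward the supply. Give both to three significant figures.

V_th = 1.31 V, R_th = 5.56 kΩ

V_th is the open-circuit tap voltage: 4.25 × 8.04/(18.0 + 8.04) = 1.31 V.
With the supply zeroed, R_A and R_B appear in parallel from the tap: R_th = R_A‖R_B = (18.0 × 8.04)/26.04 = 5.56 kΩ.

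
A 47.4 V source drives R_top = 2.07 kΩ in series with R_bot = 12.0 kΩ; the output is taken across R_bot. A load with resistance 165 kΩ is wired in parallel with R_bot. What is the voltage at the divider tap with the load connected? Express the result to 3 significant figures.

The load sits in parallel with R_bot: R_bot‖R_L = (12.0 × 165) / (12.0 + 165) = 11.19 kΩ.
V_out = 47.4 × 11.19 / (2.07 + 11.19) = 47.4 × 11.19/13.26 = 40.0 V.

V_out ≈ 40.0 V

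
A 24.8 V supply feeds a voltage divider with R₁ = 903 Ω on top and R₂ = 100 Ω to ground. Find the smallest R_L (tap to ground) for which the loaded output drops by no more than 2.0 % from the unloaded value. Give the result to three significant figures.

R_L(min) ≈ 4.41 kΩ

Output resistance R_th = R₁‖R₂ = (903 × 100)/1003 = 90.03 Ω.
The fractional drop is R_th/(R_th + R_L); requiring this ≤ 0.0200 gives R_L ≥ R_th(1/0.0200 − 1) = 90.03 × 49.00 = 4.41 kΩ.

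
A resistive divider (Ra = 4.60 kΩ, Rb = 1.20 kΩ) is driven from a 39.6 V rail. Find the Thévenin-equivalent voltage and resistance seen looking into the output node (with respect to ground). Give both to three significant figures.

V_th is the open-circuit tap voltage: 39.6 × 1.20/(4.60 + 1.20) = 8.19 V.
With the supply zeroed, Ra and Rb appear in parallel from the tap: R_th = Ra‖Rb = (4.60 × 1.20)/5.800 = 952 Ω.

V_th = 8.19 V, R_th = 952 Ω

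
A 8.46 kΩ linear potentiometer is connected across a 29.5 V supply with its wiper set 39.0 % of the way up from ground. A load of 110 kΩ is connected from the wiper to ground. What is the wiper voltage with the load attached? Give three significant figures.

V ≈ 11.3 V

The wiper splits the pot into (1−α)R = 5.161 kΩ above and αR = 3.299 kΩ below.
Lower section ‖ load = 3.203 kΩ.
V_wiper = 29.5 × 3.203/(5.161 + 3.203) = 11.3 V.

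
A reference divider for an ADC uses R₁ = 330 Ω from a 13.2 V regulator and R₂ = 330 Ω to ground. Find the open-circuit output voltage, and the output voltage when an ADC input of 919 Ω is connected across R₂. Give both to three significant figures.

Open-circuit: V = 13.2 × 330/(330 + 330) = 6.60 V.
With the load, R₂ becomes R₂‖R_L = 242.8 Ω, so V = 13.2 × 242.8/572.8 = 5.60 V.

Unloaded: 6.60 V; loaded: 5.60 V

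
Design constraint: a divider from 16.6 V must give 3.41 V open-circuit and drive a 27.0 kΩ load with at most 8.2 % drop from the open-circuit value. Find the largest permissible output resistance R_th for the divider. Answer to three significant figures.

Loading drop = R_th/(R_th + R_L) ≤ 0.0820, so R_th ≤ R_L · ε/(1−ε) = 27.0 kΩ × 0.0820/0.9180 = 2.41 kΩ.
(Any R1, R2 with R2/(R1+R2) = 0.205 and R1‖R2 ≤ 2.41 kΩ will meet the spec.)

R_th ≤ 2.41 kΩ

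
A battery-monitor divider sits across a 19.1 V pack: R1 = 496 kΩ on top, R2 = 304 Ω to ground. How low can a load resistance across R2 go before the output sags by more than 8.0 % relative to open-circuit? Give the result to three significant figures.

R_L(min) ≈ 3.49 kΩ

Output resistance R_th = R1‖R2 = (496000 × 304)/496300 = 303.8 Ω.
The fractional drop is R_th/(R_th + R_L); requiring this ≤ 0.0800 gives R_L ≥ R_th(1/0.0800 − 1) = 303.8 × 11.50 = 3.49 kΩ.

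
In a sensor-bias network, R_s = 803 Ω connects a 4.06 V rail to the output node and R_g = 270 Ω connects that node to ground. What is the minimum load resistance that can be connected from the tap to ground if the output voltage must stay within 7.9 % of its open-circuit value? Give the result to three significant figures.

Output resistance R_th = R_s‖R_g = (803 × 270)/1073 = 202.1 Ω.
The fractional drop is R_th/(R_th + R_L); requiring this ≤ 0.0790 gives R_L ≥ R_th(1/0.0790 − 1) = 202.1 × 11.66 = 2.36 kΩ.

R_L(min) ≈ 2.36 kΩ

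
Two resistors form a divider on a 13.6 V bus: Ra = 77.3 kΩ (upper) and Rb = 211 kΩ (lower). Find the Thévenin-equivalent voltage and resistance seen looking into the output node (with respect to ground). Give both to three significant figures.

V_th = 9.95 V, R_th = 56.6 kΩ

V_th is the open-circuit tap voltage: 13.6 × 211/(77.3 + 211) = 9.95 V.
With the supply zeroed, Ra and Rb appear in parallel from the tap: R_th = Ra‖Rb = (77.3 × 211)/288.3 = 56.6 kΩ.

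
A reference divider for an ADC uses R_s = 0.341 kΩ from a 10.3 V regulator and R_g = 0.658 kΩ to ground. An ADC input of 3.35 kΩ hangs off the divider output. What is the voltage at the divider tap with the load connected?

The load sits in parallel with R_g: R_g‖R_L = (658 × 3350) / (658 + 3350) = 550.0 Ω.
V_out = 10.3 × 550.0 / (341 + 550.0) = 10.3 × 550.0/891.0 = 6.36 V.

V_out ≈ 6.36 V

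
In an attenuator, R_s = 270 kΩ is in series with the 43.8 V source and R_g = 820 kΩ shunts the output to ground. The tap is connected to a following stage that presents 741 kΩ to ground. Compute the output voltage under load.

The load sits in parallel with R_g: R_g‖R_L = (820 × 741) / (820 + 741) = 389.3 kΩ.
V_out = 43.8 × 389.3 / (270 + 389.3) = 43.8 × 389.3/659.3 = 25.9 V.
(Unloaded it would have been 33.0 V.)

V_out ≈ 25.9 V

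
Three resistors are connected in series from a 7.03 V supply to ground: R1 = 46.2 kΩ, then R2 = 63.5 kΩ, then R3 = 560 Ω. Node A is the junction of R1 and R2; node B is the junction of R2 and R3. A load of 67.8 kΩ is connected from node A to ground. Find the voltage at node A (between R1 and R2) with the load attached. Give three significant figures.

Below node A the series string R2+R3 = 64060 Ω sits in parallel with the 67800 Ω load: 32940 Ω.
V_A = 7.03 × 32940/(46200 + 32940) = 2.93 V.

V ≈ 2.93 V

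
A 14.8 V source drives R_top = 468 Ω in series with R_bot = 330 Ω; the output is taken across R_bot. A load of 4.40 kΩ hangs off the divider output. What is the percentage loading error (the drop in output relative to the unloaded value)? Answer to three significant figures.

The divider's output (Thévenin) resistance is R_top‖R_bot = 193.5 Ω.
Fractional drop under load = R_th/(R_th + R_L) = 193.5 / (193.5 + 4400) = 0.04213.
So the output falls by 4.21 %.

4.21 %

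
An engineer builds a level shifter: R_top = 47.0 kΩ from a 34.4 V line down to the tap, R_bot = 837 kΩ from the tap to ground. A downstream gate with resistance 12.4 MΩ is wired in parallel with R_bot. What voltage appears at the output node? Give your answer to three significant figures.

The load sits in parallel with R_bot: R_bot‖R_L = (837 × 12400) / (837 + 12400) = 784.1 kΩ.
V_out = 34.4 × 784.1 / (47.0 + 784.1) = 34.4 × 784.1/831.1 = 32.5 V.

V_out ≈ 32.5 V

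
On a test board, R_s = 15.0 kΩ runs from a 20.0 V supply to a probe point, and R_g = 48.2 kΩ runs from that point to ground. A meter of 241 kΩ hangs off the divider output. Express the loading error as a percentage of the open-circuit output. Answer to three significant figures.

4.53 %

The divider's output (Thévenin) resistance is R_s‖R_g = 11.44 kΩ.
Fractional drop under load = R_th/(R_th + R_L) = 11.44 / (11.44 + 241) = 0.04532.
So the output falls by 4.53 %.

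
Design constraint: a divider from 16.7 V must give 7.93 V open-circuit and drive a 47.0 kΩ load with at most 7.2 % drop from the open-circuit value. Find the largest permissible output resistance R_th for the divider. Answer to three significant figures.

Loading drop = R_th/(R_th + R_L) ≤ 0.0720, so R_th ≤ R_L · ε/(1−ε) = 47.0 kΩ × 0.0720/0.9280 = 3.65 kΩ.
(Any R1, R2 with R2/(R1+R2) = 0.475 and R1‖R2 ≤ 3.65 kΩ will meet the spec.)

R_th ≤ 3.65 kΩ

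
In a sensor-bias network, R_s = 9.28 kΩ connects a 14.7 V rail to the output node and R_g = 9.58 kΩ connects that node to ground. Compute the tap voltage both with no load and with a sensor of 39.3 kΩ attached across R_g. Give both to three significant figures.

Unloaded: 7.47 V; loaded: 6.67 V

Open-circuit: V = 14.7 × 9.58/(9.28 + 9.58) = 7.47 V.
With the load, R_g becomes R_g‖R_L = 7.702 kΩ, so V = 14.7 × 7.702/16.98 = 6.67 V.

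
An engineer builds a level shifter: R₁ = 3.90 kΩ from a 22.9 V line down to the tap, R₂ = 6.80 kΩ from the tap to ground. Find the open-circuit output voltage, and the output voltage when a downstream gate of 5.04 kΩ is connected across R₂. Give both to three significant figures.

Open-circuit: V = 22.9 × 6.80/(3.90 + 6.80) = 14.6 V.
With the load, R₂ becomes R₂‖R_L = 2.895 kΩ, so V = 22.9 × 2.895/6.795 = 9.76 V.

Unloaded: 14.6 V; loaded: 9.76 V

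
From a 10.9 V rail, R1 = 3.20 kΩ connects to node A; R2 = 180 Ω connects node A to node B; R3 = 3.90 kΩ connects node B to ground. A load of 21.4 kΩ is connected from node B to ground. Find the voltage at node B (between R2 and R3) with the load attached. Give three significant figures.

V ≈ 5.38 V

At node B, R3 is in parallel with the load: R3‖R_L = 3299 Ω.
Below node A the resistance is R2 + (R3‖R_L) = 3479 Ω, so V_A = 10.9 × 3479/6679 = 5.678 V.
Then V_B = V_A × (R3‖R_L)/(R2 + R3‖R_L) = 5.678 × 3299/3479 = 5.38 V.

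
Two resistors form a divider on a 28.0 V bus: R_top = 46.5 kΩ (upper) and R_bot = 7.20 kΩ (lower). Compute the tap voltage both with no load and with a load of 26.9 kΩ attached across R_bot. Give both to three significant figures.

Unloaded: 3.75 V; loaded: 3.05 V

Open-circuit: V = 28.0 × 7.20/(46.5 + 7.20) = 3.75 V.
With the load, R_bot becomes R_bot‖R_L = 5.680 kΩ, so V = 28.0 × 5.680/52.18 = 3.05 V.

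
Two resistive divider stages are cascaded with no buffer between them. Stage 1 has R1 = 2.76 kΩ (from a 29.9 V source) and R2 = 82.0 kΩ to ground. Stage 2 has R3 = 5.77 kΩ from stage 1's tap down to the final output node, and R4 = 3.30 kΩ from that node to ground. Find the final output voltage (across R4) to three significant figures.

V_out ≈ 8.13 V

Stage 2 presents R3+R4 = 9.070 kΩ as a load on stage 1's tap.
Stage 1's lower leg becomes R2‖(R3+R4) = 8.167 kΩ, so V_mid = 29.9 × 8.167/10.93 = 22.35 V.
Stage 2 is itself unloaded: V_out = V_mid × R4/(R3+R4) = 22.35 × 3.30/9.070 = 8.13 V.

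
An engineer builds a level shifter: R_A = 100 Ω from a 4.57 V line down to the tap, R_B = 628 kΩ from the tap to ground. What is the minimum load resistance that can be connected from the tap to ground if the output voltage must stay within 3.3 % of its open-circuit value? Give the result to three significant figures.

Output resistance R_th = R_A‖R_B = (100 × 628000)/628100 = 99.98 Ω.
The fractional drop is R_th/(R_th + R_L); requiring this ≤ 0.0330 gives R_L ≥ R_th(1/0.0330 − 1) = 99.98 × 29.30 = 2.93 kΩ.

R_L(min) ≈ 2.93 kΩ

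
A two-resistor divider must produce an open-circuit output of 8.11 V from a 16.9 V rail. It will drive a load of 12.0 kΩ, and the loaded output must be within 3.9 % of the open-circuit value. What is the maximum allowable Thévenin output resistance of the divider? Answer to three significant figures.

R_th ≤ 487 Ω

Loading drop = R_th/(R_th + R_L) ≤ 0.0390, so R_th ≤ R_L · ε/(1−ε) = 12.0 kΩ × 0.0390/0.9610 = 487 Ω.
(Any R1, R2 with R2/(R1+R2) = 0.480 and R1‖R2 ≤ 487 Ω will meet the spec.)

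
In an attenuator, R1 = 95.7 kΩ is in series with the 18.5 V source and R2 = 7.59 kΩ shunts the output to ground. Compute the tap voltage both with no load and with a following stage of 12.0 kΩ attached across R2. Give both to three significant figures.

Open-circuit: V = 18.5 × 7.59/(95.7 + 7.59) = 1.36 V.
With the load, R2 becomes R2‖R_L = 4.649 kΩ, so V = 18.5 × 4.649/100.3 = 0.857 V.

Unloaded: 1.36 V; loaded: 0.857 V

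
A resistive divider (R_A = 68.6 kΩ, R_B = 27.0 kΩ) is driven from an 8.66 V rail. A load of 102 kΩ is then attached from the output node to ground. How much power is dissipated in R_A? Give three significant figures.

P ≈ 0.636 mW

Total resistance from the source is R_A + (R_B‖R_L) = 89.95 kΩ, so I = 8.66/89.95 kΩ = 0.09628 mA.
P = I²·R_A = (0.09628 mA)² × 68.6 kΩ = 0.636 mW.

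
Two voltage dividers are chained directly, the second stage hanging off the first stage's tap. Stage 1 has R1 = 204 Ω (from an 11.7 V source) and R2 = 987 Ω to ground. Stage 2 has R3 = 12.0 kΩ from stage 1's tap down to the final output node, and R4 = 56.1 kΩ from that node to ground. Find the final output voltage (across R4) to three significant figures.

Stage 2 presents R3+R4 = 68100 Ω as a load on stage 1's tap.
Stage 1's lower leg becomes R2‖(R3+R4) = 972.9 Ω, so V_mid = 11.7 × 972.9/1177 = 9.672 V.
Stage 2 is itself unloaded: V_out = V_mid × R4/(R3+R4) = 9.672 × 56100/68100 = 7.97 V.

V_out ≈ 7.97 V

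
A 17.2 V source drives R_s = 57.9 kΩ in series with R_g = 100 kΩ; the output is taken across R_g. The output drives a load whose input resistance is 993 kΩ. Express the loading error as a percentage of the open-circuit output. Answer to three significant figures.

The divider's output (Thévenin) resistance is R_s‖R_g = 36.67 kΩ.
Fractional drop under load = R_th/(R_th + R_L) = 36.67 / (36.67 + 993) = 0.03561.
So the output falls by 3.56 %.

3.56 %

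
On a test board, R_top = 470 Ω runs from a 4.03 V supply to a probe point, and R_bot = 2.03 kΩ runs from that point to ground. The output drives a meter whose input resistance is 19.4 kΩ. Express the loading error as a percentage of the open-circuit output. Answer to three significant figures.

The divider's output (Thévenin) resistance is R_top‖R_bot = 381.6 Ω.
Fractional drop under load = R_th/(R_th + R_L) = 381.6 / (381.6 + 19400) = 0.01929.
So the output falls by 1.93 %.

1.93 %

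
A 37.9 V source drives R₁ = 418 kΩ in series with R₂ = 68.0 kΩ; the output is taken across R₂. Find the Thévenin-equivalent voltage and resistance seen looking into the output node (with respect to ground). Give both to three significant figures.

V_th = 5.30 V, R_th = 58.5 kΩ

V_th is the open-circuit tap voltage: 37.9 × 68.0/(418 + 68.0) = 5.30 V.
With the supply zeroed, R₁ and R₂ appear in parallel from the tap: R_th = R₁‖R₂ = (418 × 68.0)/486.0 = 58.5 kΩ.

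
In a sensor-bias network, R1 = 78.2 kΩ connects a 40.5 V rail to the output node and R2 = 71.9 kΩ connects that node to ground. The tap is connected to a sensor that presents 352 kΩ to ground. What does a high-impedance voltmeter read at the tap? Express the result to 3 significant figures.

The load sits in parallel with R2: R2‖R_L = (71.9 × 352) / (71.9 + 352) = 59.70 kΩ.
V_out = 40.5 × 59.70 / (78.2 + 59.70) = 40.5 × 59.70/137.9 = 17.5 V.

V_out ≈ 17.5 V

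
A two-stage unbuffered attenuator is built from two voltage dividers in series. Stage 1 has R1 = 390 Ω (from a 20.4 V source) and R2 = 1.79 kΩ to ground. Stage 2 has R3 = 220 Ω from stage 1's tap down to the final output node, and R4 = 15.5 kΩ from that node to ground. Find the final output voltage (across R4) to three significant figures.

Stage 2 presents R3+R4 = 15720 Ω as a load on stage 1's tap.
Stage 1's lower leg becomes R2‖(R3+R4) = 1607 Ω, so V_mid = 20.4 × 1607/1997 = 16.42 V.
Stage 2 is itself unloaded: V_out = V_mid × R4/(R3+R4) = 16.42 × 15500/15720 = 16.2 V.

V_out ≈ 16.2 V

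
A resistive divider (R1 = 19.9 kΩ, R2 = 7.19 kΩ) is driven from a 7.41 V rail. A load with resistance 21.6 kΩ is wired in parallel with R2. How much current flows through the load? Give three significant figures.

I_L ≈ 0.0732 mA

R2‖R_L = 5.394 kΩ; V_out = 7.41 × 5.394/25.29 = 1.580 V.
I_L = V_out / R_L = 1.580 / 21.6 kΩ = 0.0732 mA.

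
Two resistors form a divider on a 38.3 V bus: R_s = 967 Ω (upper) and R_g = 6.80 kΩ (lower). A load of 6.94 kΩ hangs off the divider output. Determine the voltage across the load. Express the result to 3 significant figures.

V_out ≈ 29.9 V

The load sits in parallel with R_g: R_g‖R_L = (6800 × 6940) / (6800 + 6940) = 3435 Ω.
V_out = 38.3 × 3435 / (967 + 3435) = 38.3 × 3435/4402 = 29.9 V.
(Unloaded it would have been 33.5 V.)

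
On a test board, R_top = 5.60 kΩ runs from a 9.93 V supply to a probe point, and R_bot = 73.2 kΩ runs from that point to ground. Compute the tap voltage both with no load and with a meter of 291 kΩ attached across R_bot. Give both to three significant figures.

Open-circuit: V = 9.93 × 73.2/(5.60 + 73.2) = 9.22 V.
With the load, R_bot becomes R_bot‖R_L = 58.49 kΩ, so V = 9.93 × 58.49/64.09 = 9.06 V.

Unloaded: 9.22 V; loaded: 9.06 V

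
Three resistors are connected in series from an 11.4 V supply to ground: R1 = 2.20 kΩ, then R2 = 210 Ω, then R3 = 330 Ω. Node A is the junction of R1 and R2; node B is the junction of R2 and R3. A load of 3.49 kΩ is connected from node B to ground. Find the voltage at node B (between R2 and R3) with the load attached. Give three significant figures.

At node B, R3 is in parallel with the load: R3‖R_L = 301.5 Ω.
Below node A the resistance is R2 + (R3‖R_L) = 511.5 Ω, so V_A = 11.4 × 511.5/2711 = 2.150 V.
Then V_B = V_A × (R3‖R_L)/(R2 + R3‖R_L) = 2.150 × 301.5/511.5 = 1.27 V.

V ≈ 1.27 V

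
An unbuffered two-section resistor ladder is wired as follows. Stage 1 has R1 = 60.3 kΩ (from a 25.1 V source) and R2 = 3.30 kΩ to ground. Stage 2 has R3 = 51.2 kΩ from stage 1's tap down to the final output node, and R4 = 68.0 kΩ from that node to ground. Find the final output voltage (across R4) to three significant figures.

V_out ≈ 0.724 V

Stage 2 presents R3+R4 = 119.2 kΩ as a load on stage 1's tap.
Stage 1's lower leg becomes R2‖(R3+R4) = 3.211 kΩ, so V_mid = 25.1 × 3.211/63.51 = 1.269 V.
Stage 2 is itself unloaded: V_out = V_mid × R4/(R3+R4) = 1.269 × 68.0/119.2 = 0.724 V.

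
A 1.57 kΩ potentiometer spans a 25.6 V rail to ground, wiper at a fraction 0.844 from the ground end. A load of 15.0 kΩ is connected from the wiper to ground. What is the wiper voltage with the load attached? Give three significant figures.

The wiper splits the pot into (1−α)R = 244.9 Ω above and αR = 1325 Ω below.
Lower section ‖ load = 1218 Ω.
V_wiper = 25.6 × 1218/(244.9 + 1218) = 21.3 V.

V ≈ 21.3 V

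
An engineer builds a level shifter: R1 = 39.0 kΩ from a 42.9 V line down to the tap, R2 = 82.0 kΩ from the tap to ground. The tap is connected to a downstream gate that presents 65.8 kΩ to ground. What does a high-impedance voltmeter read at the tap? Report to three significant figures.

The load sits in parallel with R2: R2‖R_L = (82.0 × 65.8) / (82.0 + 65.8) = 36.51 kΩ.
V_out = 42.9 × 36.51 / (39.0 + 36.51) = 42.9 × 36.51/75.51 = 20.7 V.
(Unloaded it would have been 29.1 V.)

V_out ≈ 20.7 V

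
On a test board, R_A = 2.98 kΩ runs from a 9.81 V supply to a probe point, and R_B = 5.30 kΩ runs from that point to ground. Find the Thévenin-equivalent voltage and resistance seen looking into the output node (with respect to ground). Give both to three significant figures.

V_th is the open-circuit tap voltage: 9.81 × 5.30/(2.98 + 5.30) = 6.28 V.
With the supply zeroed, R_A and R_B appear in parallel from the tap: R_th = R_A‖R_B = (2.98 × 5.30)/8.280 = 1.91 kΩ.

V_th = 6.28 V, R_th = 1.91 kΩ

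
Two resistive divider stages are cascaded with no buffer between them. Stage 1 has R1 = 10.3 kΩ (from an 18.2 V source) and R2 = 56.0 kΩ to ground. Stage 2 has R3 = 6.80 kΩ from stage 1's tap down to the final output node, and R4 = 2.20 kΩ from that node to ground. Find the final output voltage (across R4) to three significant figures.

Stage 2 presents R3+R4 = 9.000 kΩ as a load on stage 1's tap.
Stage 1's lower leg becomes R2‖(R3+R4) = 7.754 kΩ, so V_mid = 18.2 × 7.754/18.05 = 7.817 V.
Stage 2 is itself unloaded: V_out = V_mid × R4/(R3+R4) = 7.817 × 2.20/9.000 = 1.91 V.

V_out ≈ 1.91 V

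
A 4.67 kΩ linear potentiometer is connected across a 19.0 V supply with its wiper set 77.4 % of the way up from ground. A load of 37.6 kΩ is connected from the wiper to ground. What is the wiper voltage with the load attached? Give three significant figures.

V ≈ 14.4 V

The wiper splits the pot into (1−α)R = 1.055 kΩ above and αR = 3.615 kΩ below.
Lower section ‖ load = 3.298 kΩ.
V_wiper = 19.0 × 3.298/(1.055 + 3.298) = 14.4 V.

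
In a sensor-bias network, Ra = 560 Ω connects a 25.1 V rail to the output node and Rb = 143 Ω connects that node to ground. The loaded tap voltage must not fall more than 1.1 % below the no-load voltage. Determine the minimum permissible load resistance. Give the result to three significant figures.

R_L(min) ≈ 10.2 kΩ

Output resistance R_th = Ra‖Rb = (560 × 143)/703.0 = 113.9 Ω.
The fractional drop is R_th/(R_th + R_L); requiring this ≤ 0.0110 gives R_L ≥ R_th(1/0.0110 − 1) = 113.9 × 89.91 = 10.2 kΩ.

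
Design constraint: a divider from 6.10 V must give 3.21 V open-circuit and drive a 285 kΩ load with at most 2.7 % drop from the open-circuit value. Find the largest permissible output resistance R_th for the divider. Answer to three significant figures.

R_th ≤ 7.91 kΩ

Loading drop = R_th/(R_th + R_L) ≤ 0.0270, so R_th ≤ R_L · ε/(1−ε) = 285 kΩ × 0.0270/0.9730 = 7.91 kΩ.
(Any R1, R2 with R2/(R1+R2) = 0.526 and R1‖R2 ≤ 7.91 kΩ will meet the spec.)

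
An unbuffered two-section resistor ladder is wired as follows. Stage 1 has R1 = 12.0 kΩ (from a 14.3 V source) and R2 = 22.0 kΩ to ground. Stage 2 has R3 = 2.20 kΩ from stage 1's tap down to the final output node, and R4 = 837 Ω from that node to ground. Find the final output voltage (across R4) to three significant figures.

Stage 2 presents R3+R4 = 3037 Ω as a load on stage 1's tap.
Stage 1's lower leg becomes R2‖(R3+R4) = 2669 Ω, so V_mid = 14.3 × 2669/14670 = 2.602 V.
Stage 2 is itself unloaded: V_out = V_mid × R4/(R3+R4) = 2.602 × 837/3037 = 0.717 V.

V_out ≈ 0.717 V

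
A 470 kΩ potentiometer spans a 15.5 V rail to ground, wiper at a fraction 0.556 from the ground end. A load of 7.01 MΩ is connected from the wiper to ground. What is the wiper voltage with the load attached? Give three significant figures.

V ≈ 8.48 V

The wiper splits the pot into (1−α)R = 208.7 kΩ above and αR = 261.3 kΩ below.
Lower section ‖ load = 251.9 kΩ.
V_wiper = 15.5 × 251.9/(208.7 + 251.9) = 8.48 V.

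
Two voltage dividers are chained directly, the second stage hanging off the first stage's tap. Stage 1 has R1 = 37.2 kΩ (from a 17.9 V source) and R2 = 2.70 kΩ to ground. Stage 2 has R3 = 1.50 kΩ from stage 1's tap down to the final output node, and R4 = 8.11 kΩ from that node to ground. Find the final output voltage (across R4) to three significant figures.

Stage 2 presents R3+R4 = 9.610 kΩ as a load on stage 1's tap.
Stage 1's lower leg becomes R2‖(R3+R4) = 2.108 kΩ, so V_mid = 17.9 × 2.108/39.31 = 0.9599 V.
Stage 2 is itself unloaded: V_out = V_mid × R4/(R3+R4) = 0.9599 × 8.11/9.610 = 0.810 V.

V_out ≈ 0.810 V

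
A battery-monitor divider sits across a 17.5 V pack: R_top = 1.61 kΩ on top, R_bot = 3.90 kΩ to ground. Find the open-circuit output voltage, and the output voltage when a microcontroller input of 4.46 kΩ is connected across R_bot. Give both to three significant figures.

Open-circuit: V = 17.5 × 3.90/(1.61 + 3.90) = 12.4 V.
With the load, R_bot becomes R_bot‖R_L = 2.081 kΩ, so V = 17.5 × 2.081/3.691 = 9.87 V.

Unloaded: 12.4 V; loaded: 9.87 V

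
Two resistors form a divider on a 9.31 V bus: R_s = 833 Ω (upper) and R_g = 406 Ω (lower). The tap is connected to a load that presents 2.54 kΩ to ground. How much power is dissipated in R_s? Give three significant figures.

P ≈ 51.6 mW

Total resistance from the source is R_s + (R_g‖R_L) = 1183 Ω, so I = 9.31/1183 Ω = 7.870 mA.
P = I²·R_s = (7.870 mA)² × 833 Ω = 51.6 mW.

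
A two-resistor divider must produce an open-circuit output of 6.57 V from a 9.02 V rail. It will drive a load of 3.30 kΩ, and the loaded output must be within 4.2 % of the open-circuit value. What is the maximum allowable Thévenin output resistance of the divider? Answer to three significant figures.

R_th ≤ 145 Ω

Loading drop = R_th/(R_th + R_L) ≤ 0.0420, so R_th ≤ R_L · ε/(1−ε) = 3.30 kΩ × 0.0420/0.9580 = 145 Ω.
(Any R1, R2 with R2/(R1+R2) = 0.728 and R1‖R2 ≤ 145 Ω will meet the spec.)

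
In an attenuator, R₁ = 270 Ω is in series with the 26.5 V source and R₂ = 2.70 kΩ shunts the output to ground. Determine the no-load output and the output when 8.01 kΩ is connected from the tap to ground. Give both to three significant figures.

Open-circuit: V = 26.5 × 2700/(270 + 2700) = 24.1 V.
With the load, R₂ becomes R₂‖R_L = 2019 Ω, so V = 26.5 × 2019/2289 = 23.4 V.

Unloaded: 24.1 V; loaded: 23.4 V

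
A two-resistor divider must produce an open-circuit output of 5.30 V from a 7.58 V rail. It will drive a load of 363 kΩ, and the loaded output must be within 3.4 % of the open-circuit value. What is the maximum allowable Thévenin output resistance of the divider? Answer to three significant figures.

Loading drop = R_th/(R_th + R_L) ≤ 0.0340, so R_th ≤ R_L · ε/(1−ε) = 363 kΩ × 0.0340/0.9660 = 12.8 kΩ.
(Any R1, R2 with R2/(R1+R2) = 0.699 and R1‖R2 ≤ 12.8 kΩ will meet the spec.)

R_th ≤ 12.8 kΩ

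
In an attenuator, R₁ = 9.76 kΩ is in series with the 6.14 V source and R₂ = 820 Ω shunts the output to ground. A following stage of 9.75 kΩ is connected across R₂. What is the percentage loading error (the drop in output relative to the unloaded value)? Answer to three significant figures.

7.20 %

The divider's output (Thévenin) resistance is R₁‖R₂ = 756.4 Ω.
Fractional drop under load = R_th/(R_th + R_L) = 756.4 / (756.4 + 9750) = 0.07200.
So the output falls by 7.20 %.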